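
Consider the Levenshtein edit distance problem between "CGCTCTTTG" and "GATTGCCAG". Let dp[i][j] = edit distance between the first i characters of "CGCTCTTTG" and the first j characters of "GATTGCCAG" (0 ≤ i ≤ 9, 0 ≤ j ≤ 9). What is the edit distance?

   ''  G  A  T  T  G  C  C  A  G
''  0  1  2  3  4  5  6  7  8  9
 C  1  1  2  3  4  5  5  6  7  8
 G  2  1  2  3  4  4  5  6  7  7
 C  3  2  2  3  4  5  4  5  6  7
 T  4  3  3  2  3  4  5  5  6  7
 C  5  4  4  3  3  4  4  5  6  7
 T  6  5  5  4  3  4  5  5  6  7
 T  7  6  6  5  4  4  5  6  6  7
 T  8  7  7  6  5  5  5  6  7  7
 G  9  8  8  7  6  5  6  6  7  7

7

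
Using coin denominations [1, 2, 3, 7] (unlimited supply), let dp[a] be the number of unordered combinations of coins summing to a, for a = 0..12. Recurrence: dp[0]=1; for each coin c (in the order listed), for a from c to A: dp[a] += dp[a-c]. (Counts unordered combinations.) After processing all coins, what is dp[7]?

after  coin     0     1     2     3     4     5     6     7     8     9    10    11    12
          1     1     1     1     1     1     1     1     1     1     1     1     1     1
          2     1     1     2     2     3     3     4     4     5     5     6     6     7
          3     1     1     2     3     4     5     7     8    10    12    14    16    19
          7     1     1     2     3     4     5     7     9    11    14    17    20    24

9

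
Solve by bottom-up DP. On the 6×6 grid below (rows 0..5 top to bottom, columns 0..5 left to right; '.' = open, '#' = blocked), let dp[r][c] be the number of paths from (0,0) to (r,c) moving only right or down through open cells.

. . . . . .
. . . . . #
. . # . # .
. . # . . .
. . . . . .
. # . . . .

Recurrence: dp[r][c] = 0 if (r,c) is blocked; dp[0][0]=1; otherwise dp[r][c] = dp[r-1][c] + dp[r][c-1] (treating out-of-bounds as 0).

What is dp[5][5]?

44

r\c   0   1   2   3   4   5
  0   1   1   1   1   1   1
  1   1   2   3   4   5   0
  2   1   3   0   4   0   0
  3   1   4   0   4   4   4
  4   1   5   5   9  13  17
  5   1   0   5  14  27  44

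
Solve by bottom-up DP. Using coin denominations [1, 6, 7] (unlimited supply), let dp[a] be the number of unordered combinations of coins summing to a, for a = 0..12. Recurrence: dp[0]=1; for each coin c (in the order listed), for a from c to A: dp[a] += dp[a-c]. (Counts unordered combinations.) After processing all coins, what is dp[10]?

after  coin     0     1     2     3     4     5     6     7     8     9    10    11    12
          1     1     1     1     1     1     1     1     1     1     1     1     1     1
          6     1     1     1     1     1     1     2     2     2     2     2     2     3
          7     1     1     1     1     1     1     2     3     3     3     3     3     4

3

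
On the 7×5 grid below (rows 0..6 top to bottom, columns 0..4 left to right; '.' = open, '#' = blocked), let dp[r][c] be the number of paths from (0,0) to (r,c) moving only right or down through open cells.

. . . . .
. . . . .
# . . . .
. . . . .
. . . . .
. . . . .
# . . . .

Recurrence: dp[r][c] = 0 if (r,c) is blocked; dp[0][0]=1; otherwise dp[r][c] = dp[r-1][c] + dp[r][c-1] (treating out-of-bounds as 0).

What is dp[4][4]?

55

r\c   0   1   2   3   4
  0   1   1   1   1   1
  1   1   2   3   4   5
  2   0   2   5   9  14
  3   0   2   7  16  30
  4   0   2   9  25  55
  5   0   2  11  36  91
  6   0   2  13  49 140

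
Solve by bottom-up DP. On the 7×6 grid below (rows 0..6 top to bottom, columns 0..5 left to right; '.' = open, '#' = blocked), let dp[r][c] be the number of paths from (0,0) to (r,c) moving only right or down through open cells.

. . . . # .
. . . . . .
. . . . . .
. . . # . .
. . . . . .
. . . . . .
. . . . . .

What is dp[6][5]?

255

r\c   0   1   2   3   4   5
  0   1   1   1   1   0   0
  1   1   2   3   4   4   4
  2   1   3   6  10  14  18
  3   1   4  10   0  14  32
  4   1   5  15  15  29  61
  5   1   6  21  36  65 126
  6   1   7  28  64 129 255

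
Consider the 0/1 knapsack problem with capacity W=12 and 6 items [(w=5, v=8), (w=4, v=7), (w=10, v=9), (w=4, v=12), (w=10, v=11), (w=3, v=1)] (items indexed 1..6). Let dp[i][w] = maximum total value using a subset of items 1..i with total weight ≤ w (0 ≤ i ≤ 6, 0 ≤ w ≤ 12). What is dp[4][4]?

12

i\w   0   1   2   3   4   5   6   7   8   9  10  11  12
  0   0   0   0   0   0   0   0   0   0   0   0   0   0
  1   0   0   0   0   0   8   8   8   8   8   8   8   8
  2   0   0   0   0   7   8   8   8   8  15  15  15  15
  3   0   0   0   0   7   8   8   8   8  15  15  15  15
  4   0   0   0   0  12  12  12  12  19  20  20  20  20
  5   0   0   0   0  12  12  12  12  19  20  20  20  20
  6   0   0   0   1  12  12  12  13  19  20  20  20  21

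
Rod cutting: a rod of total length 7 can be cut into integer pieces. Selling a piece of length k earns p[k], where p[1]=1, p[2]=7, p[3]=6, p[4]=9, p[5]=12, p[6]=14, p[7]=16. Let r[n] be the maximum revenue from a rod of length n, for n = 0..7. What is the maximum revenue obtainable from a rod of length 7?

   n    0    1    2    3    4    5    6    7
r[n]    0    1    7    8   14   15   21   22

22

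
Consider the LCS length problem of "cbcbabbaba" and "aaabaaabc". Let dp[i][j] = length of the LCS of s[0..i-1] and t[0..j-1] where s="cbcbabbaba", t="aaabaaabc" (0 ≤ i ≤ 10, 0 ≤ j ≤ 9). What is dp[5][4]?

1

   ''  a  a  a  b  a  a  a  b  c
''  0  0  0  0  0  0  0  0  0  0
 c  0  0  0  0  0  0  0  0  0  1
 b  0  0  0  0  1  1  1  1  1  1
 c  0  0  0  0  1  1  1  1  1  2
 b  0  0  0  0  1  1  1  1  2  2
 a  0  1  1  1  1  2  2  2  2  2
 b  0  1  1  1  2  2  2  2  3  3
 b  0  1  1  1  2  2  2  2  3  3
 a  0  1  2  2  2  3  3  3  3  3
 b  0  1  2  2  3  3  3  3  4  4
 a  0  1  2  3  3  4  4  4  4  4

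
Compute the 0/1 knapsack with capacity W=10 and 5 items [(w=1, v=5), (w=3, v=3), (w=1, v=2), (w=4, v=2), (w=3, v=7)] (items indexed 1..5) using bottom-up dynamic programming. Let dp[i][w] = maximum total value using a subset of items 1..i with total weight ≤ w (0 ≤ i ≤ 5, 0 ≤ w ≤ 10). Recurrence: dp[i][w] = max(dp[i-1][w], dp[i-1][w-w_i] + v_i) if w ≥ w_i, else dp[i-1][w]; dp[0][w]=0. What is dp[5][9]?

17

i\w   0   1   2   3   4   5   6   7   8   9  10
  0   0   0   0   0   0   0   0   0   0   0   0
  1   0   5   5   5   5   5   5   5   5   5   5
  2   0   5   5   5   8   8   8   8   8   8   8
  3   0   5   7   7   8  10  10  10  10  10  10
  4   0   5   7   7   8  10  10  10  10  12  12
  5   0   5   7   7  12  14  14  15  17  17  17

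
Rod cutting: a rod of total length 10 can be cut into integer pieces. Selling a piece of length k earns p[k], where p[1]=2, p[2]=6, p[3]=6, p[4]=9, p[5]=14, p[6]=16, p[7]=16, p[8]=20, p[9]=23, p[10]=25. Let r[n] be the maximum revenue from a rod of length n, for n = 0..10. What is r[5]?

   n    0    1    2    3    4    5    6    7    8    9   10
r[n]    0    2    6    8   12   14   18   20   24   26   30

14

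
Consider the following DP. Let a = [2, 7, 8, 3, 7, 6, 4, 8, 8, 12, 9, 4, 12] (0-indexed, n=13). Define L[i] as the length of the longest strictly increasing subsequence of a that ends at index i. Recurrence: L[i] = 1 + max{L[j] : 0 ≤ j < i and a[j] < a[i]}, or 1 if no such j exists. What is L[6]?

   i    0    1    2    3    4    5    6    7    8    9   10   11   12
a[i]    2    7    8    3    7    6    4    8    8   12    9    4   12
L[i]    1    2    3    2    3    3    3    4    4    5    5    3    6

3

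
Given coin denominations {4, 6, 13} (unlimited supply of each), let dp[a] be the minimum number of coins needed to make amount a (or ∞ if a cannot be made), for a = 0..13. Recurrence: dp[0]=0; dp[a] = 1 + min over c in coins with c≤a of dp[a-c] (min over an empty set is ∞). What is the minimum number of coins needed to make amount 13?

 a  0  1  2  3  4  5  6  7  8  9 10 11 12 13
dp  0  -  -  -  1  -  1  -  2  -  2  -  2  1
(- denotes ∞ / unreachable)

1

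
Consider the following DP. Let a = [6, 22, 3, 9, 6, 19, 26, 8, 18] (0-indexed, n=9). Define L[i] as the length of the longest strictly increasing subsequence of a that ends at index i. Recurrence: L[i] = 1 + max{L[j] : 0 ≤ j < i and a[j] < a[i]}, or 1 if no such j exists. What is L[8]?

   i    0    1    2    3    4    5    6    7    8
a[i]    6   22    3    9    6   19   26    8   18
L[i]    1    2    1    2    2    3    4    3    4

4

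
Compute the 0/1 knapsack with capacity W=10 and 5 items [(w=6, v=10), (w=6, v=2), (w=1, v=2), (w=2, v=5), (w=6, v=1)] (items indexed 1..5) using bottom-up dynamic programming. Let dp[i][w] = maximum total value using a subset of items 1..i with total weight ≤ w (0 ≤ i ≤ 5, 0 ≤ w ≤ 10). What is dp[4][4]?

i\w   0   1   2   3   4   5   6   7   8   9  10
  0   0   0   0   0   0   0   0   0   0   0   0
  1   0   0   0   0   0   0  10  10  10  10  10
  2   0   0   0   0   0   0  10  10  10  10  10
  3   0   2   2   2   2   2  10  12  12  12  12
  4   0   2   5   7   7   7  10  12  15  17  17
  5   0   2   5   7   7   7  10  12  15  17  17

7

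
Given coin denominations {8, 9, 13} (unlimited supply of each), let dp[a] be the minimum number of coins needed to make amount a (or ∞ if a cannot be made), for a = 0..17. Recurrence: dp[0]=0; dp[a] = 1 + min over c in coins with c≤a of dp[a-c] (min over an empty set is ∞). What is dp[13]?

1

 a  0  1  2  3  4  5  6  7  8  9 10 11 12 13 14 15 16 17
dp  0  -  -  -  -  -  -  -  1  1  -  -  -  1  -  -  2  2
(- denotes ∞ / unreachable)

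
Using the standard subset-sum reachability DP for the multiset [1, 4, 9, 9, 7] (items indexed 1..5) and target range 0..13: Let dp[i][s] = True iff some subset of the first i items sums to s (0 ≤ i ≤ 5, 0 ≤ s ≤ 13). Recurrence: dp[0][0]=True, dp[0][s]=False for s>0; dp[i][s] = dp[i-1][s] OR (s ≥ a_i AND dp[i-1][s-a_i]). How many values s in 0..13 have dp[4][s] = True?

7

i\s   0   1   2   3   4   5   6   7   8   9  10  11  12  13
  0   T   F   F   F   F   F   F   F   F   F   F   F   F   F
  1   T   T   F   F   F   F   F   F   F   F   F   F   F   F
  2   T   T   F   F   T   T   F   F   F   F   F   F   F   F
  3   T   T   F   F   T   T   F   F   F   T   T   F   F   T
  4   T   T   F   F   T   T   F   F   F   T   T   F   F   T
  5   T   T   F   F   T   T   F   T   T   T   T   T   T   T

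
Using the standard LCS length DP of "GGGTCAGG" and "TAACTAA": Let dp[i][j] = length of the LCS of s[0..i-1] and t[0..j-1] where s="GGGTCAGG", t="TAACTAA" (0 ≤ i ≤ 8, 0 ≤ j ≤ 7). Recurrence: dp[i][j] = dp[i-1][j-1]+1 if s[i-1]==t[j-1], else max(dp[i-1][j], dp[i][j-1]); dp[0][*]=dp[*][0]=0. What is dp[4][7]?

   ''  T  A  A  C  T  A  A
''  0  0  0  0  0  0  0  0
 G  0  0  0  0  0  0  0  0
 G  0  0  0  0  0  0  0  0
 G  0  0  0  0  0  0  0  0
 T  0  1  1  1  1  1  1  1
 C  0  1  1  1  2  2  2  2
 A  0  1  2  2  2  2  3  3
 G  0  1  2  2  2  2  3  3
 G  0  1  2  2  2  2  3  3

1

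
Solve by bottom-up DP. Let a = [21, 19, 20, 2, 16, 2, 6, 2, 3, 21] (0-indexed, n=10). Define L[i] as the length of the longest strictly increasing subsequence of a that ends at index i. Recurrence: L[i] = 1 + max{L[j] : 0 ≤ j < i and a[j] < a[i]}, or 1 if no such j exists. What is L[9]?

3

   i    0    1    2    3    4    5    6    7    8    9
a[i]   21   19   20    2   16    2    6    2    3   21
L[i]    1    1    2    1    2    1    2    1    2    3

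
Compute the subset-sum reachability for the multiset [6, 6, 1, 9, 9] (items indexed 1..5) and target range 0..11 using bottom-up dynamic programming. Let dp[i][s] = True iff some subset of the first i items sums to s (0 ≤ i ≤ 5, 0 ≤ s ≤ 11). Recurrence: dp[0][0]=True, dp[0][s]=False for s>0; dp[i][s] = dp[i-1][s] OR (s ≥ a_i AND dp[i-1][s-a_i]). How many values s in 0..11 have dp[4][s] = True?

i\s   0   1   2   3   4   5   6   7   8   9  10  11
  0   T   F   F   F   F   F   F   F   F   F   F   F
  1   T   F   F   F   F   F   T   F   F   F   F   F
  2   T   F   F   F   F   F   T   F   F   F   F   F
  3   T   T   F   F   F   F   T   T   F   F   F   F
  4   T   T   F   F   F   F   T   T   F   T   T   F
  5   T   T   F   F   F   F   T   T   F   T   T   F

6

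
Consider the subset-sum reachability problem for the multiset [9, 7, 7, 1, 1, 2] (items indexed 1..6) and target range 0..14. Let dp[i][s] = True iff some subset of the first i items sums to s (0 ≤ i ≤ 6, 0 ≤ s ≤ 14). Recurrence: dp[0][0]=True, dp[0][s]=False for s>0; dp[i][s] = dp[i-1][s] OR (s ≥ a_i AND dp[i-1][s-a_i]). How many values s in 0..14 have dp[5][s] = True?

i\s   0   1   2   3   4   5   6   7   8   9  10  11  12  13  14
  0   T   F   F   F   F   F   F   F   F   F   F   F   F   F   F
  1   T   F   F   F   F   F   F   F   F   T   F   F   F   F   F
  2   T   F   F   F   F   F   F   T   F   T   F   F   F   F   F
  3   T   F   F   F   F   F   F   T   F   T   F   F   F   F   T
  4   T   T   F   F   F   F   F   T   T   T   T   F   F   F   T
  5   T   T   T   F   F   F   F   T   T   T   T   T   F   F   T
  6   T   T   T   T   T   F   F   T   T   T   T   T   T   T   T

9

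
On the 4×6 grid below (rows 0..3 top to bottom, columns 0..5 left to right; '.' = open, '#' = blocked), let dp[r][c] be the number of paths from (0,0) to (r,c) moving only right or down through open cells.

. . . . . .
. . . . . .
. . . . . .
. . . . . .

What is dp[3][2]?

r\c   0   1   2   3   4   5
  0   1   1   1   1   1   1
  1   1   2   3   4   5   6
  2   1   3   6  10  15  21
  3   1   4  10  20  35  56

10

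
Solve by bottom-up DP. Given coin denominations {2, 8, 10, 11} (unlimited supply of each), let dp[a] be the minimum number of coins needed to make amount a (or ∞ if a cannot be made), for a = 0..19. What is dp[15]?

3

 a  0  1  2  3  4  5  6  7  8  9 10 11 12 13 14 15 16 17 18 19
dp  0  -  1  -  2  -  3  -  1  -  1  1  2  2  3  3  2  4  2  2
(- denotes ∞ / unreachable)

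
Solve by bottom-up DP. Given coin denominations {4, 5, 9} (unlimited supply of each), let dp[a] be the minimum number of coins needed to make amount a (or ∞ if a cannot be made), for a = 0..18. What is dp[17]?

 a  0  1  2  3  4  5  6  7  8  9 10 11 12 13 14 15 16 17 18
dp  0  -  -  -  1  1  -  -  2  1  2  -  3  2  2  3  4  3  2
(- denotes ∞ / unreachable)

3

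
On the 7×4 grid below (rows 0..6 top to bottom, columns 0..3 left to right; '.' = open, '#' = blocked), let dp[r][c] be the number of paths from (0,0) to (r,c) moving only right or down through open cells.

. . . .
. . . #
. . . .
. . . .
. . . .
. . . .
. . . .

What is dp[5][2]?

21

r\c   0   1   2   3
  0   1   1   1   1
  1   1   2   3   0
  2   1   3   6   6
  3   1   4  10  16
  4   1   5  15  31
  5   1   6  21  52
  6   1   7  28  80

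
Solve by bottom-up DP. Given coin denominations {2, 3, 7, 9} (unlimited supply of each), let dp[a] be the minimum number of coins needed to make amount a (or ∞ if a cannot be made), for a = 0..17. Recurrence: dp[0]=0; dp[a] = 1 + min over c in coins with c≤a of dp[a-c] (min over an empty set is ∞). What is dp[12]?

 a  0  1  2  3  4  5  6  7  8  9 10 11 12 13 14 15 16 17
dp  0  -  1  1  2  2  2  1  3  1  2  2  2  3  2  3  2  3
(- denotes ∞ / unreachable)

2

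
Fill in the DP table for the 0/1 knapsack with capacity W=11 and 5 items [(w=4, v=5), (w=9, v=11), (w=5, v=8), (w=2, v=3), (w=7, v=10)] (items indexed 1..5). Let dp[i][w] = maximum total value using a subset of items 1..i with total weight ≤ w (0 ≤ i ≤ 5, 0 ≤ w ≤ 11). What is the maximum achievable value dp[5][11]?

16

i\w   0   1   2   3   4   5   6   7   8   9  10  11
  0   0   0   0   0   0   0   0   0   0   0   0   0
  1   0   0   0   0   5   5   5   5   5   5   5   5
  2   0   0   0   0   5   5   5   5   5  11  11  11
  3   0   0   0   0   5   8   8   8   8  13  13  13
  4   0   0   3   3   5   8   8  11  11  13  13  16
  5   0   0   3   3   5   8   8  11  11  13  13  16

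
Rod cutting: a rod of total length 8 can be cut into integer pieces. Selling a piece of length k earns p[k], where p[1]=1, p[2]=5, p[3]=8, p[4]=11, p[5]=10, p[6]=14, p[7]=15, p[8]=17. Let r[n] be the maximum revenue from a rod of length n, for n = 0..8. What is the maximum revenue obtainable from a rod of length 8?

   n    0    1    2    3    4    5    6    7    8
r[n]    0    1    5    8   11   13   16   19   22

22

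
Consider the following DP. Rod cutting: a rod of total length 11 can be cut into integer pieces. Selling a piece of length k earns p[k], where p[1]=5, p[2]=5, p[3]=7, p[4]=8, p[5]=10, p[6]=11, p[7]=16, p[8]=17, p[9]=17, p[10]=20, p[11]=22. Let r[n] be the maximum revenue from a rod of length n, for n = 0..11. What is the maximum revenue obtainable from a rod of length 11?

   n    0    1    2    3    4    5    6    7    8    9   10   11
r[n]    0    5   10   15   20   25   30   35   40   45   50   55

55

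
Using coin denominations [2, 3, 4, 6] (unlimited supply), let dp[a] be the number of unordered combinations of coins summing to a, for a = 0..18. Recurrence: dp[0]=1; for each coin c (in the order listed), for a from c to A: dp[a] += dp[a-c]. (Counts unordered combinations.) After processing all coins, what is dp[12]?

after  coin     0     1     2     3     4     5     6     7     8     9    10    11    12    13    14    15    16    17    18
          2     1     0     1     0     1     0     1     0     1     0     1     0     1     0     1     0     1     0     1
          3     1     0     1     1     1     1     2     1     2     2     2     2     3     2     3     3     3     3     4
          4     1     0     1     1     2     1     3     2     4     3     5     4     7     5     8     7    10     8    12
          6     1     0     1     1     2     1     4     2     5     4     7     5    11     7    13    11    17    13    23

11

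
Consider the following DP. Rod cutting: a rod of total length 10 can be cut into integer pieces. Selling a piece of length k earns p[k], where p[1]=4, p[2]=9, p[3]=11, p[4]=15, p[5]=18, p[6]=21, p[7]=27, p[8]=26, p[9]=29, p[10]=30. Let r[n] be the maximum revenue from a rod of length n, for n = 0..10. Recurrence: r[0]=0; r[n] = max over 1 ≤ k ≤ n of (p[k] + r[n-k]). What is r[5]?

   n    0    1    2    3    4    5    6    7    8    9   10
r[n]    0    4    9   13   18   22   27   31   36   40   45

22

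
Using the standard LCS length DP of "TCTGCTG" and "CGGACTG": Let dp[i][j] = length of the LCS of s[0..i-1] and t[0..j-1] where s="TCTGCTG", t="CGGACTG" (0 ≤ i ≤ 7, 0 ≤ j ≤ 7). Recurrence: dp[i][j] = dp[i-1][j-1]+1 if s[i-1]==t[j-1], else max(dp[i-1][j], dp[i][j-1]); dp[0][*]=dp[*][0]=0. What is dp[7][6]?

   ''  C  G  G  A  C  T  G
''  0  0  0  0  0  0  0  0
 T  0  0  0  0  0  0  1  1
 C  0  1  1  1  1  1  1  1
 T  0  1  1  1  1  1  2  2
 G  0  1  2  2  2  2  2  3
 C  0  1  2  2  2  3  3  3
 T  0  1  2  2  2  3  4  4
 G  0  1  2  3  3  3  4  5

4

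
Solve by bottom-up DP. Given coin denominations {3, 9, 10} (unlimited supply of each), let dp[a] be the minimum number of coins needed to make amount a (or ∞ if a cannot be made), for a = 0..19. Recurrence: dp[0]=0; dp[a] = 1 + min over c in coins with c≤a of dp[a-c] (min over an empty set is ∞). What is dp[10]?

 a  0  1  2  3  4  5  6  7  8  9 10 11 12 13 14 15 16 17 18 19
dp  0  -  -  1  -  -  2  -  -  1  1  -  2  2  -  3  3  -  2  2
(- denotes ∞ / unreachable)

1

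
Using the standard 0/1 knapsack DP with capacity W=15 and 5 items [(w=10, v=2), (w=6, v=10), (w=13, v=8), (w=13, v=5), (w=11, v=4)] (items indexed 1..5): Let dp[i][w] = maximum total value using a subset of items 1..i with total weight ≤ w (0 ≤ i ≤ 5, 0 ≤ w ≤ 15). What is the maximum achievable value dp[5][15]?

10

i\w   0   1   2   3   4   5   6   7   8   9  10  11  12  13  14  15
  0   0   0   0   0   0   0   0   0   0   0   0   0   0   0   0   0
  1   0   0   0   0   0   0   0   0   0   0   2   2   2   2   2   2
  2   0   0   0   0   0   0  10  10  10  10  10  10  10  10  10  10
  3   0   0   0   0   0   0  10  10  10  10  10  10  10  10  10  10
  4   0   0   0   0   0   0  10  10  10  10  10  10  10  10  10  10
  5   0   0   0   0   0   0  10  10  10  10  10  10  10  10  10  10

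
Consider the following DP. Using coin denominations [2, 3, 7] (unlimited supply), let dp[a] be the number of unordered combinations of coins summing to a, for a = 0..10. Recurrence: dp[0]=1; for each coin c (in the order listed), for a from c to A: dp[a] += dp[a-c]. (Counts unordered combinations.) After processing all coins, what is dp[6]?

after  coin     0     1     2     3     4     5     6     7     8     9    10
          2     1     0     1     0     1     0     1     0     1     0     1
          3     1     0     1     1     1     1     2     1     2     2     2
          7     1     0     1     1     1     1     2     2     2     3     3

2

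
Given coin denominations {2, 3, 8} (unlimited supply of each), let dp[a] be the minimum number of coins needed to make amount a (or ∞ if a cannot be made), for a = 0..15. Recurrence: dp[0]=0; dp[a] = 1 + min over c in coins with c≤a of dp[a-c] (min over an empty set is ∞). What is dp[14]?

 a  0  1  2  3  4  5  6  7  8  9 10 11 12 13 14 15
dp  0  -  1  1  2  2  2  3  1  3  2  2  3  3  3  4
(- denotes ∞ / unreachable)

3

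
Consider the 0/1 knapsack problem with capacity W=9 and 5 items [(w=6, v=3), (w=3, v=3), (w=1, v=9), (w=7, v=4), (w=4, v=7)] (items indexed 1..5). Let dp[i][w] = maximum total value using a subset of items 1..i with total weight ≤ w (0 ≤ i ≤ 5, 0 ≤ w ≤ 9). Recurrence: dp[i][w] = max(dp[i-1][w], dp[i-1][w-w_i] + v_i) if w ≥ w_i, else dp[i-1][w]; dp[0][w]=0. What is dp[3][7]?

12

i\w   0   1   2   3   4   5   6   7   8   9
  0   0   0   0   0   0   0   0   0   0   0
  1   0   0   0   0   0   0   3   3   3   3
  2   0   0   0   3   3   3   3   3   3   6
  3   0   9   9   9  12  12  12  12  12  12
  4   0   9   9   9  12  12  12  12  13  13
  5   0   9   9   9  12  16  16  16  19  19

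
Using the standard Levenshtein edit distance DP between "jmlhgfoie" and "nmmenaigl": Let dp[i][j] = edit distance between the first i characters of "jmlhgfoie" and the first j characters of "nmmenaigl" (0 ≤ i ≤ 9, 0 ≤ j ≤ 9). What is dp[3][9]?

7

   ''  n  m  m  e  n  a  i  g  l
''  0  1  2  3  4  5  6  7  8  9
 j  1  1  2  3  4  5  6  7  8  9
 m  2  2  1  2  3  4  5  6  7  8
 l  3  3  2  2  3  4  5  6  7  7
 h  4  4  3  3  3  4  5  6  7  8
 g  5  5  4  4  4  4  5  6  6  7
 f  6  6  5  5  5  5  5  6  7  7
 o  7  7  6  6  6  6  6  6  7  8
 i  8  8  7  7  7  7  7  6  7  8
 e  9  9  8  8  7  8  8  7  7  8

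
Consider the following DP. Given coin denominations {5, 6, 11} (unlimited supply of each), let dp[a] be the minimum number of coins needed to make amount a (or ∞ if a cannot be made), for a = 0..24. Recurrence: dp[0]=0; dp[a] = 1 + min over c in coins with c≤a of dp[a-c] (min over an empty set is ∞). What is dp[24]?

4

 a  0  1  2  3  4  5  6  7  8  9 10 11 12 13 14 15 16 17 18 19 20 21 22 23 24
dp  0  -  -  -  -  1  1  -  -  -  2  1  2  -  -  3  2  2  3  -  4  3  2  3  4
(- denotes ∞ / unreachable)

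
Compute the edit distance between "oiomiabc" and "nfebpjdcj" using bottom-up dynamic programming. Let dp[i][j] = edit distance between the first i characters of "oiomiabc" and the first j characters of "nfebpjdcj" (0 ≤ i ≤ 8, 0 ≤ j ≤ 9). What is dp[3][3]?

3

   ''  n  f  e  b  p  j  d  c  j
''  0  1  2  3  4  5  6  7  8  9
 o  1  1  2  3  4  5  6  7  8  9
 i  2  2  2  3  4  5  6  7  8  9
 o  3  3  3  3  4  5  6  7  8  9
 m  4  4  4  4  4  5  6  7  8  9
 i  5  5  5  5  5  5  6  7  8  9
 a  6  6  6  6  6  6  6  7  8  9
 b  7  7  7  7  6  7  7  7  8  9
 c  8  8  8  8  7  7  8  8  7  8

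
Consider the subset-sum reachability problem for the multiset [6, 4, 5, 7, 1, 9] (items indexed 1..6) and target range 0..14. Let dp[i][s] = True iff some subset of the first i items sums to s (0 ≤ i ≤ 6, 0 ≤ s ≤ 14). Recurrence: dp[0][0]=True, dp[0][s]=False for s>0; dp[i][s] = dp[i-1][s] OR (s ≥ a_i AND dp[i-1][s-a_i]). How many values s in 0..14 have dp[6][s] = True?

13

i\s   0   1   2   3   4   5   6   7   8   9  10  11  12  13  14
  0   T   F   F   F   F   F   F   F   F   F   F   F   F   F   F
  1   T   F   F   F   F   F   T   F   F   F   F   F   F   F   F
  2   T   F   F   F   T   F   T   F   F   F   T   F   F   F   F
  3   T   F   F   F   T   T   T   F   F   T   T   T   F   F   F
  4   T   F   F   F   T   T   T   T   F   T   T   T   T   T   F
  5   T   T   F   F   T   T   T   T   T   T   T   T   T   T   T
  6   T   T   F   F   T   T   T   T   T   T   T   T   T   T   T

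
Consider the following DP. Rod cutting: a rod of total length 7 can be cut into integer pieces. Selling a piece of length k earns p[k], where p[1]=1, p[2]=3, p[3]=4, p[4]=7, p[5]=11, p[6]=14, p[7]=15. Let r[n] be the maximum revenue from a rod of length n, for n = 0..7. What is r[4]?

   n    0    1    2    3    4    5    6    7
r[n]    0    1    3    4    7   11   14   15

7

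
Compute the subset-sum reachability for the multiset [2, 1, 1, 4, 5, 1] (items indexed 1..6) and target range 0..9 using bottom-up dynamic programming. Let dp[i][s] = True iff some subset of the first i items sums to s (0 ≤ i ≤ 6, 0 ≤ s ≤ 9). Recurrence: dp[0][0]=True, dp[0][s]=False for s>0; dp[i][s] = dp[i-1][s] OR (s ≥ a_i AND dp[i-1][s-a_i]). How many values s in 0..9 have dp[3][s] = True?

5

i\s   0   1   2   3   4   5   6   7   8   9
  0   T   F   F   F   F   F   F   F   F   F
  1   T   F   T   F   F   F   F   F   F   F
  2   T   T   T   T   F   F   F   F   F   F
  3   T   T   T   T   T   F   F   F   F   F
  4   T   T   T   T   T   T   T   T   T   F
  5   T   T   T   T   T   T   T   T   T   T
  6   T   T   T   T   T   T   T   T   T   T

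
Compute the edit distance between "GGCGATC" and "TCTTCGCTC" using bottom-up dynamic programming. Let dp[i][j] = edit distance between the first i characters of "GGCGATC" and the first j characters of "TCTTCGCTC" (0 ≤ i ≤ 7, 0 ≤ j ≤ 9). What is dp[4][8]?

   ''  T  C  T  T  C  G  C  T  C
''  0  1  2  3  4  5  6  7  8  9
 G  1  1  2  3  4  5  5  6  7  8
 G  2  2  2  3  4  5  5  6  7  8
 C  3  3  2  3  4  4  5  5  6  7
 G  4  4  3  3  4  5  4  5  6  7
 A  5  5  4  4  4  5  5  5  6  7
 T  6  5  5  4  4  5  6  6  5  6
 C  7  6  5  5  5  4  5  6  6  5

6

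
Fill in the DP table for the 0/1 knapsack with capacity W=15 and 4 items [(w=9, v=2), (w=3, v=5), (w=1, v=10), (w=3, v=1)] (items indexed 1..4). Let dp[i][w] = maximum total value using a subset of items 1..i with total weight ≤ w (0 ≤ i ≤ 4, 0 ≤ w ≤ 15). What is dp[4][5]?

i\w   0   1   2   3   4   5   6   7   8   9  10  11  12  13  14  15
  0   0   0   0   0   0   0   0   0   0   0   0   0   0   0   0   0
  1   0   0   0   0   0   0   0   0   0   2   2   2   2   2   2   2
  2   0   0   0   5   5   5   5   5   5   5   5   5   7   7   7   7
  3   0  10  10  10  15  15  15  15  15  15  15  15  15  17  17  17
  4   0  10  10  10  15  15  15  16  16  16  16  16  16  17  17  17

15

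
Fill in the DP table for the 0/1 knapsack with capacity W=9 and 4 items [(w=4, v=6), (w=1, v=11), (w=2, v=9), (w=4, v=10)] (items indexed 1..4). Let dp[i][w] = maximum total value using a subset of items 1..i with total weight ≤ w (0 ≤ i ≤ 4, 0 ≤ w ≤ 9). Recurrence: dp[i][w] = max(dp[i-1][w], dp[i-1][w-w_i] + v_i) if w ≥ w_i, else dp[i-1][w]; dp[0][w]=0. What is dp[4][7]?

i\w   0   1   2   3   4   5   6   7   8   9
  0   0   0   0   0   0   0   0   0   0   0
  1   0   0   0   0   6   6   6   6   6   6
  2   0  11  11  11  11  17  17  17  17  17
  3   0  11  11  20  20  20  20  26  26  26
  4   0  11  11  20  20  21  21  30  30  30

30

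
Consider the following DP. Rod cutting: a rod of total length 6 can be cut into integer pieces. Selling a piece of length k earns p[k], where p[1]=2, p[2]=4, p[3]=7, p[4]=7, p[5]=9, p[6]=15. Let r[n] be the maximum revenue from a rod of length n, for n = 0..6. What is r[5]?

   n    0    1    2    3    4    5    6
r[n]    0    2    4    7    9   11   15

11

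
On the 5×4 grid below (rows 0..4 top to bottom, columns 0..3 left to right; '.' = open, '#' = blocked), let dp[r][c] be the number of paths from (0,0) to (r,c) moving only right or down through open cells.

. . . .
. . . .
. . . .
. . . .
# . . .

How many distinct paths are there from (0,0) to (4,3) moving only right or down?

r\c   0   1   2   3
  0   1   1   1   1
  1   1   2   3   4
  2   1   3   6  10
  3   1   4  10  20
  4   0   4  14  34

34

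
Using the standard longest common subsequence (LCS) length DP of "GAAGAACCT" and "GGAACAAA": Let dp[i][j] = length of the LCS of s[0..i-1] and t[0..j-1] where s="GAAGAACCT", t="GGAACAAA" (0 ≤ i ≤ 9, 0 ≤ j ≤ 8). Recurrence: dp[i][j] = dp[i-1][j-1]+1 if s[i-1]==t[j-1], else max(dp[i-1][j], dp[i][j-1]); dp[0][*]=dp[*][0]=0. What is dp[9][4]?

   ''  G  G  A  A  C  A  A  A
''  0  0  0  0  0  0  0  0  0
 G  0  1  1  1  1  1  1  1  1
 A  0  1  1  2  2  2  2  2  2
 A  0  1  1  2  3  3  3  3  3
 G  0  1  2  2  3  3  3  3  3
 A  0  1  2  3  3  3  4  4  4
 A  0  1  2  3  4  4  4  5  5
 C  0  1  2  3  4  5  5  5  5
 C  0  1  2  3  4  5  5  5  5
 T  0  1  2  3  4  5  5  5  5

4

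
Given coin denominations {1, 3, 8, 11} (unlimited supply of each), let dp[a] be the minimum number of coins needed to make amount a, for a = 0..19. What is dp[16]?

2

 a  0  1  2  3  4  5  6  7  8  9 10 11 12 13 14 15 16 17 18 19
dp  0  1  2  1  2  3  2  3  1  2  3  1  2  3  2  3  2  3  4  2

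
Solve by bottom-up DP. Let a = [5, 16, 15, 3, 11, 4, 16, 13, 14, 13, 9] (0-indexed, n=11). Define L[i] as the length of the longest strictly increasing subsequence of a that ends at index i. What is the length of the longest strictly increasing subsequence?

4

   i    0    1    2    3    4    5    6    7    8    9   10
a[i]    5   16   15    3   11    4   16   13   14   13    9
L[i]    1    2    2    1    2    2    3    3    4    3    3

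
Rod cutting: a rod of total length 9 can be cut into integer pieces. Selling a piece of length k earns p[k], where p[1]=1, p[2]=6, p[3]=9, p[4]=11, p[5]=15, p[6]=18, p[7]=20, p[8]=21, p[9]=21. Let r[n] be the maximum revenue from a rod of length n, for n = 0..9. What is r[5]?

15

   n    0    1    2    3    4    5    6    7    8    9
r[n]    0    1    6    9   12   15   18   21   24   27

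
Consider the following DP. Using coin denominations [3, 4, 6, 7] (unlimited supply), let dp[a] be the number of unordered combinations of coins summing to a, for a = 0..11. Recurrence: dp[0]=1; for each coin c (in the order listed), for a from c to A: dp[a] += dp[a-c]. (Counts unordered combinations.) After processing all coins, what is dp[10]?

after  coin     0     1     2     3     4     5     6     7     8     9    10    11
          3     1     0     0     1     0     0     1     0     0     1     0     0
          4     1     0     0     1     1     0     1     1     1     1     1     1
          6     1     0     0     1     1     0     2     1     1     2     2     1
          7     1     0     0     1     1     0     2     2     1     2     3     2

3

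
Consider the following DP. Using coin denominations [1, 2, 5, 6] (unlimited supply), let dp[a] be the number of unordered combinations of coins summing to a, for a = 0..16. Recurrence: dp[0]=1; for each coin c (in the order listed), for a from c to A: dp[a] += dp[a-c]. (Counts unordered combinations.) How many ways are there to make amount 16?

after  coin     0     1     2     3     4     5     6     7     8     9    10    11    12    13    14    15    16
          1     1     1     1     1     1     1     1     1     1     1     1     1     1     1     1     1     1
          2     1     1     2     2     3     3     4     4     5     5     6     6     7     7     8     8     9
          5     1     1     2     2     3     4     5     6     7     8    10    11    13    14    16    18    20
          6     1     1     2     2     3     4     6     7     9    10    13    15    19    21    25    28    33

33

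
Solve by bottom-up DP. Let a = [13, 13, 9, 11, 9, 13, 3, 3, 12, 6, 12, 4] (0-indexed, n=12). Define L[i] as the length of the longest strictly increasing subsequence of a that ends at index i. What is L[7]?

1

   i    0    1    2    3    4    5    6    7    8    9   10   11
a[i]   13   13    9   11    9   13    3    3   12    6   12    4
L[i]    1    1    1    2    1    3    1    1    3    2    3    2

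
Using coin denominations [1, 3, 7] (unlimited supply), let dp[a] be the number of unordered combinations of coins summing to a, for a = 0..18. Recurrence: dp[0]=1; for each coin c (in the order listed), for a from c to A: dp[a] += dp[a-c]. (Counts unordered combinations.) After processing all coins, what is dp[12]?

after  coin     0     1     2     3     4     5     6     7     8     9    10    11    12    13    14    15    16    17    18
          1     1     1     1     1     1     1     1     1     1     1     1     1     1     1     1     1     1     1     1
          3     1     1     1     2     2     2     3     3     3     4     4     4     5     5     5     6     6     6     7
          7     1     1     1     2     2     2     3     4     4     5     6     6     7     8     9    10    11    12    13

7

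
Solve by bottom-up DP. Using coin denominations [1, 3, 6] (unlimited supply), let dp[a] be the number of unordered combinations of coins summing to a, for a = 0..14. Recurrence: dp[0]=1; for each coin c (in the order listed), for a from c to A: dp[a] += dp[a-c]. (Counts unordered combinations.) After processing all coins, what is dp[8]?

after  coin     0     1     2     3     4     5     6     7     8     9    10    11    12    13    14
          1     1     1     1     1     1     1     1     1     1     1     1     1     1     1     1
          3     1     1     1     2     2     2     3     3     3     4     4     4     5     5     5
          6     1     1     1     2     2     2     4     4     4     6     6     6     9     9     9

4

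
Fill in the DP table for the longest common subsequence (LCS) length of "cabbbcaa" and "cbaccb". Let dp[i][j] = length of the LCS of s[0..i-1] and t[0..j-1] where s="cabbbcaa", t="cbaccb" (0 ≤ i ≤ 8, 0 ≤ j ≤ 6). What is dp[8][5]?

3

   ''  c  b  a  c  c  b
''  0  0  0  0  0  0  0
 c  0  1  1  1  1  1  1
 a  0  1  1  2  2  2  2
 b  0  1  2  2  2  2  3
 b  0  1  2  2  2  2  3
 b  0  1  2  2  2  2  3
 c  0  1  2  2  3  3  3
 a  0  1  2  3  3  3  3
 a  0  1  2  3  3  3  3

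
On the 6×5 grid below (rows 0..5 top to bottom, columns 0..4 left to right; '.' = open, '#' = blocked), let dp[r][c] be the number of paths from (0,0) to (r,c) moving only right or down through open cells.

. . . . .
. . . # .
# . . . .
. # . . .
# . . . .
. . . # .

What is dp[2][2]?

5

r\c   0   1   2   3   4
  0   1   1   1   1   1
  1   1   2   3   0   1
  2   0   2   5   5   6
  3   0   0   5  10  16
  4   0   0   5  15  31
  5   0   0   5   0  31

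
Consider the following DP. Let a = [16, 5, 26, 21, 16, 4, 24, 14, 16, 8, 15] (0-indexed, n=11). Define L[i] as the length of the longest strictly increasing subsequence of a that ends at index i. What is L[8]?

3

   i    0    1    2    3    4    5    6    7    8    9   10
a[i]   16    5   26   21   16    4   24   14   16    8   15
L[i]    1    1    2    2    2    1    3    2    3    2    3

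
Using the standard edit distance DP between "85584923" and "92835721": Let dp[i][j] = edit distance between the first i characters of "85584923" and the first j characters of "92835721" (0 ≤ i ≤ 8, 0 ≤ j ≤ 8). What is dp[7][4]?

6

   ''  9  2  8  3  5  7  2  1
''  0  1  2  3  4  5  6  7  8
 8  1  1  2  2  3  4  5  6  7
 5  2  2  2  3  3  3  4  5  6
 5  3  3  3  3  4  3  4  5  6
 8  4  4  4  3  4  4  4  5  6
 4  5  5  5  4  4  5  5  5  6
 9  6  5  6  5  5  5  6  6  6
 2  7  6  5  6  6  6  6  6  7
 3  8  7  6  6  6  7  7  7  7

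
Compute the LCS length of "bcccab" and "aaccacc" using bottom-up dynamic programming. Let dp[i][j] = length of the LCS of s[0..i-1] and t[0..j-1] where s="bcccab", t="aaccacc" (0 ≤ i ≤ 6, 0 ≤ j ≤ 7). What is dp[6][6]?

3

   ''  a  a  c  c  a  c  c
''  0  0  0  0  0  0  0  0
 b  0  0  0  0  0  0  0  0
 c  0  0  0  1  1  1  1  1
 c  0  0  0  1  2  2  2  2
 c  0  0  0  1  2  2  3  3
 a  0  1  1  1  2  3  3  3
 b  0  1  1  1  2  3  3  3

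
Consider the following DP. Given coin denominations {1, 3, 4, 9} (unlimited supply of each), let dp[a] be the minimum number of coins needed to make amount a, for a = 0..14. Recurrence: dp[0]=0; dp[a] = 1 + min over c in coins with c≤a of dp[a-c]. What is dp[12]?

 a  0  1  2  3  4  5  6  7  8  9 10 11 12 13 14
dp  0  1  2  1  1  2  2  2  2  1  2  3  2  2  3

2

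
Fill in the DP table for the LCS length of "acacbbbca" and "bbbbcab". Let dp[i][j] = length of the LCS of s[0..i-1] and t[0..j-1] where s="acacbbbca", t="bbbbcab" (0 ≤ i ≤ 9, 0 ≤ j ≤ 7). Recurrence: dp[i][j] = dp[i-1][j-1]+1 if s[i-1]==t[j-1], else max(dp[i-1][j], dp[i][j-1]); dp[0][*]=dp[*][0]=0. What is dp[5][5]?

1

   ''  b  b  b  b  c  a  b
''  0  0  0  0  0  0  0  0
 a  0  0  0  0  0  0  1  1
 c  0  0  0  0  0  1  1  1
 a  0  0  0  0  0  1  2  2
 c  0  0  0  0  0  1  2  2
 b  0  1  1  1  1  1  2  3
 b  0  1  2  2  2  2  2  3
 b  0  1  2  3  3  3  3  3
 c  0  1  2  3  3  4  4  4
 a  0  1  2  3  3  4  5  5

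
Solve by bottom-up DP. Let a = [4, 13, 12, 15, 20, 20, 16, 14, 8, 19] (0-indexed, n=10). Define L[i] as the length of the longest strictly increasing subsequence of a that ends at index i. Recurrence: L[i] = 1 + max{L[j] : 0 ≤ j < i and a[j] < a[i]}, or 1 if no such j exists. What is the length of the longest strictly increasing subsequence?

5

   i    0    1    2    3    4    5    6    7    8    9
a[i]    4   13   12   15   20   20   16   14    8   19
L[i]    1    2    2    3    4    4    4    3    2    5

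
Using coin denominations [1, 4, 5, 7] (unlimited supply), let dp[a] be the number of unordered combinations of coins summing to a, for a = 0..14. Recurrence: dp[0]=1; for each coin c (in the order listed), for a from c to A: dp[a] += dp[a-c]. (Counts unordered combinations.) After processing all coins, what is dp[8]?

5

after  coin     0     1     2     3     4     5     6     7     8     9    10    11    12    13    14
          1     1     1     1     1     1     1     1     1     1     1     1     1     1     1     1
          4     1     1     1     1     2     2     2     2     3     3     3     3     4     4     4
          5     1     1     1     1     2     3     3     3     4     5     6     6     7     8     9
          7     1     1     1     1     2     3     3     4     5     6     7     8    10    11    13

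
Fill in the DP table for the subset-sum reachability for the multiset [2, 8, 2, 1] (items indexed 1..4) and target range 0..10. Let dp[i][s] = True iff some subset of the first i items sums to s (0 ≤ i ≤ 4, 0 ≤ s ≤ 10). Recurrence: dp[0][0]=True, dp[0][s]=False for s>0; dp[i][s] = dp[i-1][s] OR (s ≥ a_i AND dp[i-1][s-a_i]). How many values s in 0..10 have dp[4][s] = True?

i\s   0   1   2   3   4   5   6   7   8   9  10
  0   T   F   F   F   F   F   F   F   F   F   F
  1   T   F   T   F   F   F   F   F   F   F   F
  2   T   F   T   F   F   F   F   F   T   F   T
  3   T   F   T   F   T   F   F   F   T   F   T
  4   T   T   T   T   T   T   F   F   T   T   T

9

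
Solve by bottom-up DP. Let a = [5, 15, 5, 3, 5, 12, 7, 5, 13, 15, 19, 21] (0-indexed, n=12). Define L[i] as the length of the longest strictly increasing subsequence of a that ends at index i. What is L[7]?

   i    0    1    2    3    4    5    6    7    8    9   10   11
a[i]    5   15    5    3    5   12    7    5   13   15   19   21
L[i]    1    2    1    1    2    3    3    2    4    5    6    7

2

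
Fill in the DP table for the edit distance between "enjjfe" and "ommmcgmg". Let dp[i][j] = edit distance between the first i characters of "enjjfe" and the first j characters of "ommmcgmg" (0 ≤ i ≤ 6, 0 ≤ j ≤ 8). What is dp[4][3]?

   ''  o  m  m  m  c  g  m  g
''  0  1  2  3  4  5  6  7  8
 e  1  1  2  3  4  5  6  7  8
 n  2  2  2  3  4  5  6  7  8
 j  3  3  3  3  4  5  6  7  8
 j  4  4  4  4  4  5  6  7  8
 f  5  5  5  5  5  5  6  7  8
 e  6  6  6  6  6  6  6  7  8

4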